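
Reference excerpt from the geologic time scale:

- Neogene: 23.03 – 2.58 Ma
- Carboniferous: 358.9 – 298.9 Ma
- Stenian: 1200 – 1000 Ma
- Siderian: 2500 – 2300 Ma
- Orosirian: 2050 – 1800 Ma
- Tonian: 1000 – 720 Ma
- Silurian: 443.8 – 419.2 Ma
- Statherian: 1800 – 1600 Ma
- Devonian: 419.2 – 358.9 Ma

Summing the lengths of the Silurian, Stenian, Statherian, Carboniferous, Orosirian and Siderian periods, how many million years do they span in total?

Duration is start − end for each: (443.8 − 419.2) + (1200 − 1000) + (1800 − 1600) + (358.9 − 298.9) + (2050 − 1800) + (2500 − 2300).
That is 24.6 + 200 + 200 + 60 + 250 + 200, which totals 934.6 million years.

934.6 million years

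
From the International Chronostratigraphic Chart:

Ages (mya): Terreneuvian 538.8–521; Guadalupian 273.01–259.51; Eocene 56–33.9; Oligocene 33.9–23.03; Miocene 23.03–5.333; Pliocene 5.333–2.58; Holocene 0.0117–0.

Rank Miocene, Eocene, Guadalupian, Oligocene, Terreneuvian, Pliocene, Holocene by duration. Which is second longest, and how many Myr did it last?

Terreneuvian, 17.8 million years

Durations: Miocene 17.697; Eocene 22.1; Guadalupian 13.5; Oligocene 10.87; Terreneuvian 17.8; Pliocene 2.753; Holocene 0.0117 Myr.
Sorted longest-first: Eocene (22.1), Terreneuvian (17.8), Miocene (17.697), Guadalupian (13.5), Oligocene (10.87), Pliocene (2.753), Holocene (0.0117).
The second longest is Terreneuvian at 17.8 Myr.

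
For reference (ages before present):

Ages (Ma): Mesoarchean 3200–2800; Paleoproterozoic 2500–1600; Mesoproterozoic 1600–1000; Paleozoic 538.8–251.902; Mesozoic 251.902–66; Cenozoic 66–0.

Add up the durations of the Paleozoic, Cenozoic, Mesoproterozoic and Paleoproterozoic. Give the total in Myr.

Each duration: Paleozoic = 286.898; Cenozoic = 66; Mesoproterozoic = 600; Paleoproterozoic = 900.
Sum: 286.898 + 66 + 600 + 900 = 1852.898 Myr.

1852.898 million years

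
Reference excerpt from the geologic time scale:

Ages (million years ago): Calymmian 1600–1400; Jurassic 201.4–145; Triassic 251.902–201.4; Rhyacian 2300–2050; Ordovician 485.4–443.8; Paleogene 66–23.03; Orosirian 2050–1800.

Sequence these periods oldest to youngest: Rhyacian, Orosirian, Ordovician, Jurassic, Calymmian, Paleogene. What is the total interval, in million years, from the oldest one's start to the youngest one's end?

Rhyacian, Orosirian, Calymmian, Ordovician, Jurassic, Paleogene; total span 2276.97 Myr

From the excerpt: Rhyacian 2300–2050; Orosirian 2050–1800; Ordovician 485.4–443.8; Jurassic 201.4–145; Calymmian 1600–1400; Paleogene 66–23.03 (Ma).
Larger Ma is earlier, so the oldest is Rhyacian and the youngest is Paleogene; oldest to youngest: Rhyacian, Orosirian, Calymmian, Ordovician, Jurassic, Paleogene.
Oldest start 2300 minus youngest end 23.03 gives 2276.97 Myr overall.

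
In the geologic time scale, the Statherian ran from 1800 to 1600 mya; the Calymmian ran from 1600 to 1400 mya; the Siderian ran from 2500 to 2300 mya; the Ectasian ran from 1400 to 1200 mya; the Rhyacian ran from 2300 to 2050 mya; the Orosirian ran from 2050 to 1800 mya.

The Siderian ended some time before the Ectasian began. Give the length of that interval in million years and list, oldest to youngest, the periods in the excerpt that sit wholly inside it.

End of Siderian = 2300 Ma; start of Ectasian = 1400 Ma.
Gap = 2300 − 1400 = 900 Myr.
Periods wholly inside 2300–1400 Ma: Rhyacian (2300–2050), Orosirian (2050–1800), Statherian (1800–1600), Calymmian (1600–1400).

900 million years; Rhyacian, Orosirian, Statherian, Calymmian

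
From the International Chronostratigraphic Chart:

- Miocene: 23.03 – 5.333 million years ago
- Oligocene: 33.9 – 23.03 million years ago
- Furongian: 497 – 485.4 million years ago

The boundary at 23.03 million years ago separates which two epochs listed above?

Oligocene and Miocene

The Oligocene ends at 23.03 million years ago and the Miocene begins at 23.03 million years ago, so they share that boundary.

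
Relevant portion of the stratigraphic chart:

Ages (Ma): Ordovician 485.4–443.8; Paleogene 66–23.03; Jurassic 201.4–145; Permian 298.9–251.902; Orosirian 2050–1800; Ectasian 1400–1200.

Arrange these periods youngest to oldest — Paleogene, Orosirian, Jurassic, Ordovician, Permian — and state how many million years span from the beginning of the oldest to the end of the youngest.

Start ages (Ma): Orosirian 2050, Ordovician 485.4, Permian 298.9, Jurassic 201.4, Paleogene 66.
Ordered youngest to oldest: Paleogene, Jurassic, Permian, Ordovician, Orosirian.
Span = 2050 − 23.03 = 2026.97 Myr.

Paleogene, Jurassic, Permian, Ordovician, Orosirian; total span 2026.97 Myr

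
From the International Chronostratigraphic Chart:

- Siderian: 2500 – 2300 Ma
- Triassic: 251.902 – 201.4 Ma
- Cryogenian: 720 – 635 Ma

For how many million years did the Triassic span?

50.502 million years

251.902 − 201.4 = 50.502 million years.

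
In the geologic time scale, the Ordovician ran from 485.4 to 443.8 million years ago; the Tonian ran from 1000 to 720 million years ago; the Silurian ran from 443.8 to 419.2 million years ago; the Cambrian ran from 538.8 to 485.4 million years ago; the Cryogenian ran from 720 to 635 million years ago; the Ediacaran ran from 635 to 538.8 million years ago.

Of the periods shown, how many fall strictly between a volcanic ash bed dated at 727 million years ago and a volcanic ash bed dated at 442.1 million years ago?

The older date is 727 Ma and the younger is 442.1 Ma.
Periods with start < 727 and end > 442.1 Ma: Cryogenian (720–635), Ediacaran (635–538.8), Cambrian (538.8–485.4), Ordovician (485.4–443.8).
That is 4 complete periods.

4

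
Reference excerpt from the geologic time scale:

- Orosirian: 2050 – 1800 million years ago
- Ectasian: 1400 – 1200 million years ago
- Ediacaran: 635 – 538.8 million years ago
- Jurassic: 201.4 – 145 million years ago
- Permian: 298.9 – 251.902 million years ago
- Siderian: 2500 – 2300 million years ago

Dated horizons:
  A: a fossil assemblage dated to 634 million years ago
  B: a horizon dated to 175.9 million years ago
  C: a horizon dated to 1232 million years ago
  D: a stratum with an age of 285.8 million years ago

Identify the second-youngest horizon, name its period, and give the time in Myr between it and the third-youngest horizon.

Sorted youngest-first by Ma: B (175.9), D (285.8), A (634), C (1232).
The second youngest is D at 285.8 Ma, which lies in 298.9–251.902 Ma: the Permian.
The third youngest is A at 634 Ma; separation = |285.8 − 634| = 348.2 Myr.

D, in the Permian; 348.2 million years to A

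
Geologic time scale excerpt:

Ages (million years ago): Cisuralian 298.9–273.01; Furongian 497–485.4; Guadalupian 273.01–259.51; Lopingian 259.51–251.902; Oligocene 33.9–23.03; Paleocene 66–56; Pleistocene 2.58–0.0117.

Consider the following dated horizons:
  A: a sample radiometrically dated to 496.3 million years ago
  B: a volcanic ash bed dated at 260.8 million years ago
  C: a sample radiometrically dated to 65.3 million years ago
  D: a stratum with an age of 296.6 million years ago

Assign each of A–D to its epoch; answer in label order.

Match each age against the start–end ranges in the excerpt: A = 496.3 Ma → Furongian (497–485.4); B = 260.8 Ma → Guadalupian (273.01–259.51); C = 65.3 Ma → Paleocene (66–56); D = 296.6 Ma → Cisuralian (298.9–273.01).

A — Furongian; B — Guadalupian; C — Paleocene; D — Cisuralian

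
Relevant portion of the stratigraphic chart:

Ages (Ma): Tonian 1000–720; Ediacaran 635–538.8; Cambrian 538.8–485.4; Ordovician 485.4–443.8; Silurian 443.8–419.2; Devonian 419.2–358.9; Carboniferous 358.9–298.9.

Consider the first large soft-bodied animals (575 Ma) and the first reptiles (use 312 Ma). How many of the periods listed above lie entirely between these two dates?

4

575 Ma sits inside the Ediacaran (635–538.8) and 312 Ma inside the Carboniferous (358.9–298.9); neither of those is wholly between the two dates.
The listed periods lying completely between them are Cambrian, Ordovician, Silurian, Devonian — 4 in all.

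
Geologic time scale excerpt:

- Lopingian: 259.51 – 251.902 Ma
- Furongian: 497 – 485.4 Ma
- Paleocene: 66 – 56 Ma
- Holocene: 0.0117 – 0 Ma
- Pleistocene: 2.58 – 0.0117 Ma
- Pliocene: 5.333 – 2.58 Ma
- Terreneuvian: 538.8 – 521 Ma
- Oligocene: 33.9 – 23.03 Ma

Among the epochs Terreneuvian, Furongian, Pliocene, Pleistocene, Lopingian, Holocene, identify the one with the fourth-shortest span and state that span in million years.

Durations: Terreneuvian 17.8; Furongian 11.6; Pliocene 2.753; Pleistocene 2.5683; Lopingian 7.608; Holocene 0.0117 Myr.
Sorted shortest-first: Holocene (0.0117), Pleistocene (2.5683), Pliocene (2.753), Lopingian (7.608), Furongian (11.6), Terreneuvian (17.8).
The fourth shortest is Lopingian at 7.608 Myr.

Lopingian, 7.608 million years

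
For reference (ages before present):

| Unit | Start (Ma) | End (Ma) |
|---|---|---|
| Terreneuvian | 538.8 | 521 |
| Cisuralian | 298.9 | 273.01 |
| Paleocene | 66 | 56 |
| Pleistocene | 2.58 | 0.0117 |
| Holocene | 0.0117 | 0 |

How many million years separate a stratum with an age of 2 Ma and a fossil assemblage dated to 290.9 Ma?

290.9 − 2 = 288.9 million years.

288.9 million years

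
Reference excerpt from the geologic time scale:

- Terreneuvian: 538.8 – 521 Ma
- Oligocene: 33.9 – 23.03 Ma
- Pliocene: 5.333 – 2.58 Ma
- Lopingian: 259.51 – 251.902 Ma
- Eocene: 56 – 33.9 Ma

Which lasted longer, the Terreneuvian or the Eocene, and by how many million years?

Eocene, by 4.3 million years

Terreneuvian: 538.8 − 521 = 17.8 Myr.
Eocene: 56 − 33.9 = 22.1 Myr.
Difference: 22.1 − 17.8 = 4.3 Myr, so the Eocene was longer.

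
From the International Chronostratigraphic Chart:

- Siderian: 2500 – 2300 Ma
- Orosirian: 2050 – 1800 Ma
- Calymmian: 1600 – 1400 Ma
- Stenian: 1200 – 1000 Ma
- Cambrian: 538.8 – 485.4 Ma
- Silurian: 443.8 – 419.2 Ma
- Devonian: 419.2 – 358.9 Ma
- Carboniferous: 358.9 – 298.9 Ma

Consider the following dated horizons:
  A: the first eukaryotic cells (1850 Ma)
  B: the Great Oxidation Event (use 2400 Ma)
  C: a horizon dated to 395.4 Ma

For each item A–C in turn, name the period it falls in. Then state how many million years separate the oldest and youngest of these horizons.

A: 1850 Ma lies in 2050–1800 Ma, so Orosirian.
B: 2400 Ma lies in 2500–2300 Ma, so Siderian.
C: 395.4 Ma lies in 419.2–358.9 Ma, so Devonian.
Oldest = 2400 Ma, youngest = 395.4 Ma → span 2004.6 Myr.

A — Orosirian; B — Siderian; C — Devonian; span 2004.6 million years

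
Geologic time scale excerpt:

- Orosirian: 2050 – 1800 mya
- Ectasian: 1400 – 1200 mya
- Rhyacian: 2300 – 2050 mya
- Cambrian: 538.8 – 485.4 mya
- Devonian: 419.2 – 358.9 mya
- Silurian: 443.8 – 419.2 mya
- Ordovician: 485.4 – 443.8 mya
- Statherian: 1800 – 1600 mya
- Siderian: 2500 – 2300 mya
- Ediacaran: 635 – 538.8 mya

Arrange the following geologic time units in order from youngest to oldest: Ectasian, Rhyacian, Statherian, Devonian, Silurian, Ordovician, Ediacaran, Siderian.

Sorting by start age (ascending Ma, since larger Ma = older): Devonian start 419.2, Silurian start 443.8, Ordovician start 485.4, Ediacaran start 635, Ectasian start 1400, Statherian start 1800, Rhyacian start 2300, Siderian start 2500.

Devonian, then Silurian, then Ordovician, then Ediacaran, then Ectasian, then Statherian, then Rhyacian, then Siderian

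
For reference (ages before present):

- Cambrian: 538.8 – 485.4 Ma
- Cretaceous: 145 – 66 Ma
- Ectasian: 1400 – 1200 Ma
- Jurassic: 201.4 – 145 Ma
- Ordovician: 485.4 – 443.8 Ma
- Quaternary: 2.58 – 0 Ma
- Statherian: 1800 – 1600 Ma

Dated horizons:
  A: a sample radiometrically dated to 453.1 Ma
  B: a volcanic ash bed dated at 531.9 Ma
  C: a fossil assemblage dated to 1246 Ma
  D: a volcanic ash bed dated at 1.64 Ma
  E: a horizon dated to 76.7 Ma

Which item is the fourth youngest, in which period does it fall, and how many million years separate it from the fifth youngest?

Smaller Ma means younger, so youngest first: D 1.64 < E 76.7 < A 453.1 < B 531.9 < C 1246.
Counting 4 along gives B (531.9 Ma); the excerpt puts that inside the Cambrian, 538.8–485.4 Ma.
Next in line is C (1246 Ma), and 1246 − 531.9 = 714.1 Myr.

B, in the Cambrian; 714.1 million years to C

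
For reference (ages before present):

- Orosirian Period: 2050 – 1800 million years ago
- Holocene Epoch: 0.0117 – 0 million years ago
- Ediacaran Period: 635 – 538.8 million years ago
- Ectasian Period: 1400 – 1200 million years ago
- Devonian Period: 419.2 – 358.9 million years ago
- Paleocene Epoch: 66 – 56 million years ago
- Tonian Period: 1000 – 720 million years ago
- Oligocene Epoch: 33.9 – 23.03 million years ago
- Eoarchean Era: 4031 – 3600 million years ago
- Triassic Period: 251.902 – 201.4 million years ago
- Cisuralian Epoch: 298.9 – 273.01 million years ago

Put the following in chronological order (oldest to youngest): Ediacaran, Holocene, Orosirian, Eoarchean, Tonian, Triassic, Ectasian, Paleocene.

Eoarchean, Orosirian, Ectasian, Tonian, Ediacaran, Triassic, Paleocene, Holocene

Read off each span (Ma): Ediacaran 635–538.8; Holocene 0.0117–0; Orosirian 2050–1800; Eoarchean 4031–3600; Tonian 1000–720; Triassic 251.902–201.4; Ectasian 1400–1200; Paleocene 66–56.
Larger Ma is older, so oldest→youngest is Eoarchean, Orosirian, Ectasian, Tonian, Ediacaran, Triassic, Paleocene, Holocene.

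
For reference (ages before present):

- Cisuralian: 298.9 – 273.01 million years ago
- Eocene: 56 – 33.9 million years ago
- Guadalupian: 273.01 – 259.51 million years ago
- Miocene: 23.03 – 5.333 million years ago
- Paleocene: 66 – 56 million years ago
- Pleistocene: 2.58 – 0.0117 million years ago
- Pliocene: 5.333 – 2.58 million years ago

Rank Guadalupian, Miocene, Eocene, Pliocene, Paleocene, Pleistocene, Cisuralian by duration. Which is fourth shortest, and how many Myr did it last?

Guadalupian, 13.5 million years

Start − end for each: Guadalupian 273.01 − 259.51 = 13.5; Miocene 23.03 − 5.333 = 17.697; Eocene 56 − 33.9 = 22.1; Pliocene 5.333 − 2.58 = 2.753; Paleocene 66 − 56 = 10; Pleistocene 2.58 − 0.0117 = 2.5683; Cisuralian 298.9 − 273.01 = 25.89.
Ranking these from shortest: Pleistocene < Pliocene < Paleocene < Guadalupian < Miocene < Eocene < Cisuralian.
Position 4 in that ranking is Guadalupian, which lasted 13.5 Myr.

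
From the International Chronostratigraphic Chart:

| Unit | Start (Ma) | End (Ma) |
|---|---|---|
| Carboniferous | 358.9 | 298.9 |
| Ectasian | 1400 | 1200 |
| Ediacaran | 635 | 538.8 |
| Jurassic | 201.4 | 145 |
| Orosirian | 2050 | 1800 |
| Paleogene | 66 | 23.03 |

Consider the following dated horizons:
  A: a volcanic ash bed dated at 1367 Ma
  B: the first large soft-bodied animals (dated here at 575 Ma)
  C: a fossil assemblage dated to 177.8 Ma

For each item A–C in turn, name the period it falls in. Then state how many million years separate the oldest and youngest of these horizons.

A — Ectasian; B — Ediacaran; C — Jurassic; span 1189.2 million years

A: 1367 Ma lies in 1400–1200 Ma, so Ectasian.
B: 575 Ma lies in 635–538.8 Ma, so Ediacaran.
C: 177.8 Ma lies in 201.4–145 Ma, so Jurassic.
Oldest = 1367 Ma, youngest = 177.8 Ma → span 1189.2 Myr.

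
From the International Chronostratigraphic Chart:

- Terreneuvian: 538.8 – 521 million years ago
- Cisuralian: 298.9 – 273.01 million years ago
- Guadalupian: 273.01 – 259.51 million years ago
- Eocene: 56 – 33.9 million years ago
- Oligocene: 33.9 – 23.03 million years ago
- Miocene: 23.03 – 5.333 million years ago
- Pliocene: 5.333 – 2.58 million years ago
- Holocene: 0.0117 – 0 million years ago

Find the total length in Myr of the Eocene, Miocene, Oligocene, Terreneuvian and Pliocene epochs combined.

71.22 million years

Each duration: Eocene = 22.1; Miocene = 17.697; Oligocene = 10.87; Terreneuvian = 17.8; Pliocene = 2.753.
Sum: 22.1 + 17.697 + 10.87 + 17.8 + 2.753 = 71.22 Myr.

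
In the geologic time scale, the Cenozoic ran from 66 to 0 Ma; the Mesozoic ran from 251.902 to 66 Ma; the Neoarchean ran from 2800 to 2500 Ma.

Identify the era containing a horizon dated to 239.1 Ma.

Mesozoic

239.1 Ma lies between 251.902 and 66 Ma, so it falls in the Mesozoic.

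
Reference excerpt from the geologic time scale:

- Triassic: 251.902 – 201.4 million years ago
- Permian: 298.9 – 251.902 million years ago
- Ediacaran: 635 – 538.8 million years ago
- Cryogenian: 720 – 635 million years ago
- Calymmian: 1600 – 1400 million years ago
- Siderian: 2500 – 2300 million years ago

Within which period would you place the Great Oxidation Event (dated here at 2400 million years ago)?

2400 Ma lies between 2500 and 2300 Ma, so it falls in the Siderian.

Siderian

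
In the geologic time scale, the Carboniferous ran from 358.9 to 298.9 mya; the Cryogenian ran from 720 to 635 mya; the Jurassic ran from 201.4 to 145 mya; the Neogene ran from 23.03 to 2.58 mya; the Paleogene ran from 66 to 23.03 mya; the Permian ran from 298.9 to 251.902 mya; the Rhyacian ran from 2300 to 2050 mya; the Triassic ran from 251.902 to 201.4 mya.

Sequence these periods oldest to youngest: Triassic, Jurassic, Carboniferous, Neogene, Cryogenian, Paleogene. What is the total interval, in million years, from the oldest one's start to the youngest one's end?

Cryogenian, Carboniferous, Triassic, Jurassic, Paleogene, Neogene; total span 717.42 Myr

Start ages (Ma): Cryogenian 720, Carboniferous 358.9, Triassic 251.902, Jurassic 201.4, Paleogene 66, Neogene 23.03.
Ordered oldest to youngest: Cryogenian, Carboniferous, Triassic, Jurassic, Paleogene, Neogene.
Span = 720 − 2.58 = 717.42 Myr.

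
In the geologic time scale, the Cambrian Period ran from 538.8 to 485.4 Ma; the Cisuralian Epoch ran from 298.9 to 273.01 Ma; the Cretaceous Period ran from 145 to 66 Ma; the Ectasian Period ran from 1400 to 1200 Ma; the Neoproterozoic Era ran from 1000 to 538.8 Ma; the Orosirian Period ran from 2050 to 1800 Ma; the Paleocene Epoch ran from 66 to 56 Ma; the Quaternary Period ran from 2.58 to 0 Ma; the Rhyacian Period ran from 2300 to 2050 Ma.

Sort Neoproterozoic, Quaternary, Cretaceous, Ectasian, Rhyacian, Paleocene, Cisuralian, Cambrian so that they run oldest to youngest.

Read off each span (Ma): Neoproterozoic 1000–538.8; Quaternary 2.58–0; Cretaceous 145–66; Ectasian 1400–1200; Rhyacian 2300–2050; Paleocene 66–56; Cisuralian 298.9–273.01; Cambrian 538.8–485.4.
Larger Ma is older, so oldest→youngest is Rhyacian, Ectasian, Neoproterozoic, Cambrian, Cisuralian, Cretaceous, Paleocene, Quaternary.

Rhyacian, then Ectasian, then Neoproterozoic, then Cambrian, then Cisuralian, then Cretaceous, then Paleocene, then Quaternary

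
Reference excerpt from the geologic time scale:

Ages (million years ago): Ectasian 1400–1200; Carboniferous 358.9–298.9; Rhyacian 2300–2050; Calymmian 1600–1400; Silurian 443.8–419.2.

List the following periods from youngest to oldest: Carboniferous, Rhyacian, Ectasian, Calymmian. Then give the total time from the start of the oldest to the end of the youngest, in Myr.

From the excerpt: Carboniferous 358.9–298.9; Rhyacian 2300–2050; Ectasian 1400–1200; Calymmian 1600–1400 (Ma).
Larger Ma is earlier, so the oldest is Rhyacian and the youngest is Carboniferous; youngest to oldest: Carboniferous, Ectasian, Calymmian, Rhyacian.
Oldest start 2300 minus youngest end 298.9 gives 2001.1 Myr overall.

Carboniferous, Ectasian, Calymmian, Rhyacian; total span 2001.1 Myr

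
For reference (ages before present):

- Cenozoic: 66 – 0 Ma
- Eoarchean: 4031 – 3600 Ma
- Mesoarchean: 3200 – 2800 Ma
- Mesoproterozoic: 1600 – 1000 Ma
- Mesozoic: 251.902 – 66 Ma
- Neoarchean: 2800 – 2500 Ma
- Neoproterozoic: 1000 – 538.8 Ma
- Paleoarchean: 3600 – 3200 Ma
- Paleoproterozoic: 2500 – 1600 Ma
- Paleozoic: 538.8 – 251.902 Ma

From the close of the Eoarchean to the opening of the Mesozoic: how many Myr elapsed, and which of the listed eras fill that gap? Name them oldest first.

3348.098 million years; Paleoarchean, Mesoarchean, Neoarchean, Paleoproterozoic, Mesoproterozoic, Neoproterozoic, Paleozoic

End of Eoarchean = 3600 Ma; start of Mesozoic = 251.902 Ma.
Gap = 3600 − 251.902 = 3348.098 Myr.
Eras wholly inside 3600–251.902 Ma: Paleoarchean (3600–3200), Mesoarchean (3200–2800), Neoarchean (2800–2500), Paleoproterozoic (2500–1600), Mesoproterozoic (1600–1000), Neoproterozoic (1000–538.8), Paleozoic (538.8–251.902).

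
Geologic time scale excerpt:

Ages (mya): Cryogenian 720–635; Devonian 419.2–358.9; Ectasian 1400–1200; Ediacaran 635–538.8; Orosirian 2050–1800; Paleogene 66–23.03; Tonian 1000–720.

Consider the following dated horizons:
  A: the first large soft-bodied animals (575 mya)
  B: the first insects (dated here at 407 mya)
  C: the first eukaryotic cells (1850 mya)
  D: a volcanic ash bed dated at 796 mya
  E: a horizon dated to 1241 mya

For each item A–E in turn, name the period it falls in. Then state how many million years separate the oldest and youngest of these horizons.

A — Ediacaran; B — Devonian; C — Orosirian; D — Tonian; E — Ectasian; span 1443 million years

Match each age against the start–end ranges in the excerpt: A = 575 Ma → Ediacaran (635–538.8); B = 407 Ma → Devonian (419.2–358.9); C = 1850 Ma → Orosirian (2050–1800); D = 796 Ma → Tonian (1000–720); E = 1241 Ma → Ectasian (1400–1200).
The largest age is 1850 Ma and the smallest is 407 Ma; their difference is 1443 Myr.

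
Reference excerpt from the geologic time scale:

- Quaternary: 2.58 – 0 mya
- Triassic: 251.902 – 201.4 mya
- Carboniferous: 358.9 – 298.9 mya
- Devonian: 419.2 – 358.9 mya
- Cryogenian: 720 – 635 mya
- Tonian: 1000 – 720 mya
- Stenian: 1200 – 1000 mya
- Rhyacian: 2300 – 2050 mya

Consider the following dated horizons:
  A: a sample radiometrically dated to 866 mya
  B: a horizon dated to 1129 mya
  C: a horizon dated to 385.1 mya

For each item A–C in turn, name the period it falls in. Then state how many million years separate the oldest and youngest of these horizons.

A — Tonian; B — Stenian; C — Devonian; span 743.9 million years

Match each age against the start–end ranges in the excerpt: A = 866 Ma → Tonian (1000–720); B = 1129 Ma → Stenian (1200–1000); C = 385.1 Ma → Devonian (419.2–358.9).
The largest age is 1129 Ma and the smallest is 385.1 Ma; their difference is 743.9 Myr.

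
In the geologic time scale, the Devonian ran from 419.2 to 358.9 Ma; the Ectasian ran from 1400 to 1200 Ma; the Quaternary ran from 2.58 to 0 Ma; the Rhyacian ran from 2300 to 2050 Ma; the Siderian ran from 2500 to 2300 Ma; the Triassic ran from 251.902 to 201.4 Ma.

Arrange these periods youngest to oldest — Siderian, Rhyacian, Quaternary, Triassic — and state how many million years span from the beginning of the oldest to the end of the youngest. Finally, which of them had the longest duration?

From the excerpt: Siderian 2500–2300; Rhyacian 2300–2050; Quaternary 2.58–0; Triassic 251.902–201.4 (Ma).
Larger Ma is earlier, so the oldest is Siderian and the youngest is Quaternary; youngest to oldest: Quaternary, Triassic, Rhyacian, Siderian.
Oldest start 2500 minus youngest end 0 gives 2500 Myr overall.
Individual lengths (start − end): Quaternary 2.58; Siderian 200; Rhyacian 250; Triassic 50.502. The largest is Rhyacian at 250 Myr.

Quaternary, Triassic, Rhyacian, Siderian; total span 2500 Myr; longest is Rhyacian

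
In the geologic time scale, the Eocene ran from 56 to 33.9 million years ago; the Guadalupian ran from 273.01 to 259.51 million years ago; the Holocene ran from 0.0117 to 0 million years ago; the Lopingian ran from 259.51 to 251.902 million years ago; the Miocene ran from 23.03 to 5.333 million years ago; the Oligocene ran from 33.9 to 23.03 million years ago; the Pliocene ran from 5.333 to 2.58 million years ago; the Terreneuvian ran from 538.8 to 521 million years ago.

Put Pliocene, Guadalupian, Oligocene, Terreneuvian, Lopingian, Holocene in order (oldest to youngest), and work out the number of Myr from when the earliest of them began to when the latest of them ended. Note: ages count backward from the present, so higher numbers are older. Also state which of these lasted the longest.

Start ages (Ma): Terreneuvian 538.8, Guadalupian 273.01, Lopingian 259.51, Oligocene 33.9, Pliocene 5.333, Holocene 0.0117.
Ordered oldest to youngest: Terreneuvian, Guadalupian, Lopingian, Oligocene, Pliocene, Holocene.
Span = 538.8 − 0 = 538.8 Myr.
Durations: Oligocene 10.87, Lopingian 7.608, Terreneuvian 17.8, Pliocene 2.753, Holocene 0.0117, Guadalupian 13.5 → longest is Terreneuvian (17.8 Myr).

Terreneuvian, Guadalupian, Lopingian, Oligocene, Pliocene, Holocene; total span 538.8 Myr; longest is Terreneuvian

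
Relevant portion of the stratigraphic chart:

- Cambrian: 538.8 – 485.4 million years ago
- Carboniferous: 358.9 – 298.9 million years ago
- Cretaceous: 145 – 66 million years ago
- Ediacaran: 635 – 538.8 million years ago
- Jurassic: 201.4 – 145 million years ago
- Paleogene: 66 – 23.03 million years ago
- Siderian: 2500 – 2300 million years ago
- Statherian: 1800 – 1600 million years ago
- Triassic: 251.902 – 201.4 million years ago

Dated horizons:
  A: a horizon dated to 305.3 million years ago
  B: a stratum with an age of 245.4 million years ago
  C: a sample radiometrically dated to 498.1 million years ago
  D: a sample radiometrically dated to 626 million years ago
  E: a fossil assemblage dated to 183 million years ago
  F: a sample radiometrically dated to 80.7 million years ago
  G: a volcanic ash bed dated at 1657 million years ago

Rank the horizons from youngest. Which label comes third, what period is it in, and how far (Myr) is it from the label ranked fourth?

Sorted youngest-first by Ma: F (80.7), E (183), B (245.4), A (305.3), C (498.1), D (626), G (1657).
The third youngest is B at 245.4 Ma, which lies in 251.902–201.4 Ma: the Triassic.
The fourth youngest is A at 305.3 Ma; separation = |245.4 − 305.3| = 59.9 Myr.

B, in the Triassic; 59.9 million years to A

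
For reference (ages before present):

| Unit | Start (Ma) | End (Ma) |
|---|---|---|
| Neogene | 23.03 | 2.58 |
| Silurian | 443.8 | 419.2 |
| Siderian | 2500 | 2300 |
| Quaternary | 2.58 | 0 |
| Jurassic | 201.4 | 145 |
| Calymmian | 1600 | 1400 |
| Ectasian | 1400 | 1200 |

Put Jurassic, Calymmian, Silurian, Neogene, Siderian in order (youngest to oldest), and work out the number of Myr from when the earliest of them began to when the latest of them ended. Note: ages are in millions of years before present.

Neogene → Jurassic → Silurian → Calymmian → Siderian; total span 2497.42 Myr

Start ages (Ma): Siderian 2500, Calymmian 1600, Silurian 443.8, Jurassic 201.4, Neogene 23.03.
Ordered youngest to oldest: Neogene, Jurassic, Silurian, Calymmian, Siderian.
Span = 2500 − 2.58 = 2497.42 Myr.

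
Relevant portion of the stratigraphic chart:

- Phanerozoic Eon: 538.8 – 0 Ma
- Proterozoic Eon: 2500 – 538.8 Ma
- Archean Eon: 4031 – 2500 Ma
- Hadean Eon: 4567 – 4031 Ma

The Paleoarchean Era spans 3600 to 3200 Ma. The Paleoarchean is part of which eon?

The Paleoarchean (3600–3200 Ma) lies entirely within 4031–2500 Ma, the Archean Eon.

Archean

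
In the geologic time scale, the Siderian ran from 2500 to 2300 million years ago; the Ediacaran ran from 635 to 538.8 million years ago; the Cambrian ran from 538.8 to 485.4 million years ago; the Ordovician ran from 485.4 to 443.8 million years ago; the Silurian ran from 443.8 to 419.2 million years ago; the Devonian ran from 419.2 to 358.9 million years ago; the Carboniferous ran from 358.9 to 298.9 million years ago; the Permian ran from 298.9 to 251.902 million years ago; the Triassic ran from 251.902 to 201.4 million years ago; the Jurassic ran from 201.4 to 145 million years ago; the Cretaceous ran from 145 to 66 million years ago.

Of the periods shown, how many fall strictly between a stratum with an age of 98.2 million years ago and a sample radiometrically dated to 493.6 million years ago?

7

493.6 Ma sits inside the Cambrian (538.8–485.4) and 98.2 Ma inside the Cretaceous (145–66); neither of those is wholly between the two dates.
The listed periods lying completely between them are Ordovician, Silurian, Devonian, Carboniferous, Permian, Triassic, Jurassic — 7 in all.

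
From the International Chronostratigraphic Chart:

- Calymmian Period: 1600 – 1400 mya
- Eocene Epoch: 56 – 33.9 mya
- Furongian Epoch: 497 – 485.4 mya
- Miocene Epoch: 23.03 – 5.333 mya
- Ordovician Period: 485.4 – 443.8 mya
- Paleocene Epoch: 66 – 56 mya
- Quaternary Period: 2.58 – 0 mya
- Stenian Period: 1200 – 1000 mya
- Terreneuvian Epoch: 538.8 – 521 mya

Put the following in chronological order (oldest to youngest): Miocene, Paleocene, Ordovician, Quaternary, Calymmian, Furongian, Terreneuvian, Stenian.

Read off each span (Ma): Miocene 23.03–5.333; Paleocene 66–56; Ordovician 485.4–443.8; Quaternary 2.58–0; Calymmian 1600–1400; Furongian 497–485.4; Terreneuvian 538.8–521; Stenian 1200–1000.
Larger Ma is older, so oldest→youngest is Calymmian, Stenian, Terreneuvian, Furongian, Ordovician, Paleocene, Miocene, Quaternary.

Calymmian → Stenian → Terreneuvian → Furongian → Ordovician → Paleocene → Miocene → Quaternary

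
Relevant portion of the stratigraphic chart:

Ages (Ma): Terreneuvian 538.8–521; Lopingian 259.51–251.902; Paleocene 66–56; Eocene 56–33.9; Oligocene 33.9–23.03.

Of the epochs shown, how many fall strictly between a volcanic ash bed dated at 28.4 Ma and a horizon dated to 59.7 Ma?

59.7 Ma sits inside the Paleocene (66–56) and 28.4 Ma inside the Oligocene (33.9–23.03); neither of those is wholly between the two dates.
The listed epochs lying completely between them are Eocene — 1 in all.

1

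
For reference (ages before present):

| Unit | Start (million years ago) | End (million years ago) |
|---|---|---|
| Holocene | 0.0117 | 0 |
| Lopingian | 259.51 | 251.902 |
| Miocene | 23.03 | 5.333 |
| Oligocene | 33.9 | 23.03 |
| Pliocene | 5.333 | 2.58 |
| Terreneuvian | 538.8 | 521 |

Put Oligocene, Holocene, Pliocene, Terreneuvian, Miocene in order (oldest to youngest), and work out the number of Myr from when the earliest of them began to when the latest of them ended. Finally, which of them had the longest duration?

Start ages (Ma): Terreneuvian 538.8, Oligocene 33.9, Miocene 23.03, Pliocene 5.333, Holocene 0.0117.
Ordered oldest to youngest: Terreneuvian, Oligocene, Miocene, Pliocene, Holocene.
Span = 538.8 − 0 = 538.8 Myr.
Durations: Pliocene 2.753, Miocene 17.697, Oligocene 10.87, Holocene 0.0117, Terreneuvian 17.8 → longest is Terreneuvian (17.8 Myr).

Terreneuvian → Oligocene → Miocene → Pliocene → Holocene; total span 538.8 Myr; longest is Terreneuvian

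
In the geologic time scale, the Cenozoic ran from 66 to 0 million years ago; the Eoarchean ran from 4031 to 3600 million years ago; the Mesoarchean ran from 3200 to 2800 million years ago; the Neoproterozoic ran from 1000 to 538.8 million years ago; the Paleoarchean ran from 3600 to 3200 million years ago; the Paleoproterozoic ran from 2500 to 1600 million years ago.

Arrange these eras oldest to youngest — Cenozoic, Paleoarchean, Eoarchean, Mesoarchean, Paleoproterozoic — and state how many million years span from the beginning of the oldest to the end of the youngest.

Start ages (Ma): Eoarchean 4031, Paleoarchean 3600, Mesoarchean 3200, Paleoproterozoic 2500, Cenozoic 66.
Ordered oldest to youngest: Eoarchean, Paleoarchean, Mesoarchean, Paleoproterozoic, Cenozoic.
Span = 4031 − 0 = 4031 Myr.

Eoarchean, Paleoarchean, Mesoarchean, Paleoproterozoic, Cenozoic; total span 4031 Myr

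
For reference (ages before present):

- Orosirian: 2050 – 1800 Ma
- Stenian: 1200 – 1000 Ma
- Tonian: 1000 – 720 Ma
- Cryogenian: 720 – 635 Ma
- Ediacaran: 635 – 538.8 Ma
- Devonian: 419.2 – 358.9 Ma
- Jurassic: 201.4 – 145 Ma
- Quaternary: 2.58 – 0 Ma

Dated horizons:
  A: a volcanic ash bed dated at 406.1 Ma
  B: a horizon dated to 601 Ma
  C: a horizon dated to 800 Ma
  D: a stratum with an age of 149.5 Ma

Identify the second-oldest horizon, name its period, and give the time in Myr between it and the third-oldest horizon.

B, in the Ediacaran; 194.9 million years to A

Sorted oldest-first by Ma: C (800), B (601), A (406.1), D (149.5).
The second oldest is B at 601 Ma, which lies in 635–538.8 Ma: the Ediacaran.
The third oldest is A at 406.1 Ma; separation = |601 − 406.1| = 194.9 Myr.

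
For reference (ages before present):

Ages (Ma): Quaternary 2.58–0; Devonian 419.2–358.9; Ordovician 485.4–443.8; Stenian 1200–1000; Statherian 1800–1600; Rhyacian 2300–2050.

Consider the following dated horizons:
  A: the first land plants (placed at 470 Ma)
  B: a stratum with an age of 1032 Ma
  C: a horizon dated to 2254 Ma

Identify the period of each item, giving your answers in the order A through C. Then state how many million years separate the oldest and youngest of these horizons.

Match each age against the start–end ranges in the excerpt: A = 470 Ma → Ordovician (485.4–443.8); B = 1032 Ma → Stenian (1200–1000); C = 2254 Ma → Rhyacian (2300–2050).
The largest age is 2254 Ma and the smallest is 470 Ma; their difference is 1784 Myr.

A — Ordovician; B — Stenian; C — Rhyacian; span 1784 million years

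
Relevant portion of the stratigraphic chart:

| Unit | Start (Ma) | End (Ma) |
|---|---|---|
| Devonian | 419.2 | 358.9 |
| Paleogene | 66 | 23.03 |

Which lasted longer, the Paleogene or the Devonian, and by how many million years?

Paleogene: 66 − 23.03 = 42.97 Myr.
Devonian: 419.2 − 358.9 = 60.3 Myr.
Difference: 60.3 − 42.97 = 17.33 Myr, so the Devonian was longer.

Devonian, by 17.33 million years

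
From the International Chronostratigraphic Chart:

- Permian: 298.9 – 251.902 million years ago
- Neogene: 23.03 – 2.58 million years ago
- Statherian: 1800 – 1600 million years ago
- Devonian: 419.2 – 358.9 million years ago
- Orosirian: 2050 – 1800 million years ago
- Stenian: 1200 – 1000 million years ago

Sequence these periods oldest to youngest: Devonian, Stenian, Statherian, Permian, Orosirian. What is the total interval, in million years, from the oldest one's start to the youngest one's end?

From the excerpt: Devonian 419.2–358.9; Stenian 1200–1000; Statherian 1800–1600; Permian 298.9–251.902; Orosirian 2050–1800 (Ma).
Larger Ma is earlier, so the oldest is Orosirian and the youngest is Permian; oldest to youngest: Orosirian, Statherian, Stenian, Devonian, Permian.
Oldest start 2050 minus youngest end 251.902 gives 1798.098 Myr overall.

Orosirian → Statherian → Stenian → Devonian → Permian; total span 1798.098 Myr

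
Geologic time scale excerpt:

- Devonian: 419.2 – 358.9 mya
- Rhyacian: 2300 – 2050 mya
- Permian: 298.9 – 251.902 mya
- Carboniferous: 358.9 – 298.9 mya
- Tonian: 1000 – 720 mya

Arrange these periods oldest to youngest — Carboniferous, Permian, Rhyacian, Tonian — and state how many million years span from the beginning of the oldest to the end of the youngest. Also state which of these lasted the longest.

Rhyacian → Tonian → Carboniferous → Permian; total span 2048.098 Myr; longest is Tonian

Start ages (Ma): Rhyacian 2300, Tonian 1000, Carboniferous 358.9, Permian 298.9.
Ordered oldest to youngest: Rhyacian, Tonian, Carboniferous, Permian.
Span = 2300 − 251.902 = 2048.098 Myr.
Durations: Tonian 280, Permian 46.998, Carboniferous 60, Rhyacian 250 → longest is Tonian (280 Myr).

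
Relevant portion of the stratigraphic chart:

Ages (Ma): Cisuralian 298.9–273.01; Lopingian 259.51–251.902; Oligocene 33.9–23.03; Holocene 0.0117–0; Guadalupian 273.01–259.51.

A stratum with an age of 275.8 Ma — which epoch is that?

Cisuralian

275.8 Ma lies between 298.9 and 273.01 Ma, so it falls in the Cisuralian.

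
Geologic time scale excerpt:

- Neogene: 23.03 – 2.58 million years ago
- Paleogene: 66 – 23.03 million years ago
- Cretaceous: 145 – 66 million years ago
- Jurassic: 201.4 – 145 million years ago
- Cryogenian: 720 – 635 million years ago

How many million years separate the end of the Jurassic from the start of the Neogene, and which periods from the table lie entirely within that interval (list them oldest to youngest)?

End of Jurassic = 145 Ma; start of Neogene = 23.03 Ma.
Gap = 145 − 23.03 = 121.97 Myr.
Periods wholly inside 145–23.03 Ma: Cretaceous (145–66), Paleogene (66–23.03).

121.97 million years; Cretaceous, Paleogene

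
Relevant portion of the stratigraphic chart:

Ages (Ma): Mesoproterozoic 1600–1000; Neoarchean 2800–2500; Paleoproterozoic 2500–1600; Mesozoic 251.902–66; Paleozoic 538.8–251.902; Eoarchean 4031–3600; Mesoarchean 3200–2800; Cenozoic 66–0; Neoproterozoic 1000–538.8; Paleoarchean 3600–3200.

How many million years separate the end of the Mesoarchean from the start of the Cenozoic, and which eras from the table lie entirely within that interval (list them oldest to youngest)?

2734 million years; Neoarchean, Paleoproterozoic, Mesoproterozoic, Neoproterozoic, Paleozoic, Mesozoic

The Mesoarchean closes at 2800 Ma and the Cenozoic opens at 66 Ma, so the interval is 2800 − 66 = 2734 Myr.
An era fits inside if it starts at or after 2800 Ma and ends at or before 66 Ma; oldest first that gives Neoarchean, Paleoproterozoic, Mesoproterozoic, Neoproterozoic, Paleozoic, Mesozoic.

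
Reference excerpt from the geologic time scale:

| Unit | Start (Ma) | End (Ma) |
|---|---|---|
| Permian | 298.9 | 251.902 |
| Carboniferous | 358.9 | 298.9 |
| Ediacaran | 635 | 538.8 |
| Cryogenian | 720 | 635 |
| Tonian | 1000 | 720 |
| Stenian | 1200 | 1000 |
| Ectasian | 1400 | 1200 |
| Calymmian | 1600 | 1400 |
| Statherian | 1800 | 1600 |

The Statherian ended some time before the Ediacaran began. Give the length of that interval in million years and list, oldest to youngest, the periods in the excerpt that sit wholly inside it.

The Statherian closes at 1600 Ma and the Ediacaran opens at 635 Ma, so the interval is 1600 − 635 = 965 Myr.
A period fits inside if it starts at or after 1600 Ma and ends at or before 635 Ma; oldest first that gives Calymmian, Ectasian, Stenian, Tonian, Cryogenian.

965 million years; Calymmian, Ectasian, Stenian, Tonian, Cryogenian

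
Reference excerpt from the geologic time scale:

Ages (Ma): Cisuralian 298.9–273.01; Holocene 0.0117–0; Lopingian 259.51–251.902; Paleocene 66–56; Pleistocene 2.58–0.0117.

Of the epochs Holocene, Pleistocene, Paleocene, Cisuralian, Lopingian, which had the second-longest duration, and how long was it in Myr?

Start − end for each: Holocene 0.0117 − 0 = 0.0117; Pleistocene 2.58 − 0.0117 = 2.5683; Paleocene 66 − 56 = 10; Cisuralian 298.9 − 273.01 = 25.89; Lopingian 259.51 − 251.902 = 7.608.
Ranking these from longest: Cisuralian > Paleocene > Lopingian > Pleistocene > Holocene.
Position 2 in that ranking is Paleocene, which lasted 10 Myr.

Paleocene, 10 million years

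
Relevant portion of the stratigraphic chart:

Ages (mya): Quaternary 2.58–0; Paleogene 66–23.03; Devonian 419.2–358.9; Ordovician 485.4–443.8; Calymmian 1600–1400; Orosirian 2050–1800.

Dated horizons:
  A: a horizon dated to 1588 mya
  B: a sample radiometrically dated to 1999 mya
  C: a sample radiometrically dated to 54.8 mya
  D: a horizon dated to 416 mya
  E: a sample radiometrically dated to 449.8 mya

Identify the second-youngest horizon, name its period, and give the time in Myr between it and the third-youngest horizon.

D, in the Devonian; 33.8 million years to E

Smaller Ma means younger, so youngest first: C 54.8 < D 416 < E 449.8 < A 1588 < B 1999.
Counting 2 along gives D (416 Ma); the excerpt puts that inside the Devonian, 419.2–358.9 Ma.
Next in line is E (449.8 Ma), and 449.8 − 416 = 33.8 Myr.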